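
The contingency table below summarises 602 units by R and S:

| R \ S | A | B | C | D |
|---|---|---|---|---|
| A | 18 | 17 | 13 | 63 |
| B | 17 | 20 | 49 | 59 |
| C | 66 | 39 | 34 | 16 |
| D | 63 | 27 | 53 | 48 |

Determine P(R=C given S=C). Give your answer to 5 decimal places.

Total with S=C: 13 + 49 + 34 + 53 = 149.
P(R=C | S=C) = 34/149 = 0.22819.

0.22819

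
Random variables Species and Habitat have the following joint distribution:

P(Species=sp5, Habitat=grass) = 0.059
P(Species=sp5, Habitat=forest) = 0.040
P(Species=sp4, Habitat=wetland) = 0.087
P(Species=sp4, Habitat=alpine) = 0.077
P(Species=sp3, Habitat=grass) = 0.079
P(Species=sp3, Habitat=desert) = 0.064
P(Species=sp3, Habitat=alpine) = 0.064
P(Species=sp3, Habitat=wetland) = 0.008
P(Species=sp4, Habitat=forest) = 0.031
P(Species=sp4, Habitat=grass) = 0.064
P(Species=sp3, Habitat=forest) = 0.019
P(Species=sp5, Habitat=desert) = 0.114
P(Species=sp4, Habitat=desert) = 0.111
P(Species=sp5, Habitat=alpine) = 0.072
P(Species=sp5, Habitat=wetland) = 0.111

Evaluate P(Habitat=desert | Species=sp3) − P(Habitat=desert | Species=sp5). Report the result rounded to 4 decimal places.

-0.0144

P(Species=sp3) = 0.019 + 0.079 + 0.008 + 0.064 + 0.064 = 0.234; P(Habitat=desert | Species=sp3) = 0.064/0.234 = 0.27350.
P(Species=sp5) = 0.040 + 0.059 + 0.111 + 0.114 + 0.072 = 0.396; P(Habitat=desert | Species=sp5) = 0.114/0.396 = 0.28788.
Difference = -0.0144.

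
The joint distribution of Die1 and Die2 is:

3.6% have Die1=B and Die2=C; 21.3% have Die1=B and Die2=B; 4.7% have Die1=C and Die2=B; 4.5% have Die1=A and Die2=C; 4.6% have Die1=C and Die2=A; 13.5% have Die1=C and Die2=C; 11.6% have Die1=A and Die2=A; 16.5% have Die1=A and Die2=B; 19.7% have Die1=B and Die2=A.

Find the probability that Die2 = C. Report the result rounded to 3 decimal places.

P(Die2=C) = 0.045 + 0.036 + 0.135 = 0.216.

0.216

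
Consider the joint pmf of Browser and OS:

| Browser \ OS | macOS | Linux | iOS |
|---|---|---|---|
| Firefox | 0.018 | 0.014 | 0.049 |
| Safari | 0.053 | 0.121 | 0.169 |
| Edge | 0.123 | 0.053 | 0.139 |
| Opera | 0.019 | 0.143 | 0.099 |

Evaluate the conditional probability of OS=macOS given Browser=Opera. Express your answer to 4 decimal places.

0.0728

P(Browser=Opera) = 0.019 + 0.143 + 0.099 = 0.261.
P(OS=macOS | Browser=Opera) = 0.019/0.261 = 0.0728.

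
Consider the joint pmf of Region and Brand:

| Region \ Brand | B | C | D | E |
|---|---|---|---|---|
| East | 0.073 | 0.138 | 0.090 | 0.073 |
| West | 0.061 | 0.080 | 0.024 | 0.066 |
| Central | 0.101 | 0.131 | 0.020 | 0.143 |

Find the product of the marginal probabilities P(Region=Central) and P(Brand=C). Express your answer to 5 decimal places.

0.13786

P(Region=Central) = 0.101 + 0.131 + 0.020 + 0.143 = 0.395.
P(Brand=C) = 0.138 + 0.080 + 0.131 = 0.349.
Product: 0.395 × 0.349 = 0.13786.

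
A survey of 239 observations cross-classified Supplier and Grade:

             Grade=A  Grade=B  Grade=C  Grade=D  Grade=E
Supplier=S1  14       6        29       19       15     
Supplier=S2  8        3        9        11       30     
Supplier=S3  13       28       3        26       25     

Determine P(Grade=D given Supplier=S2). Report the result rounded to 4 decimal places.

Total with Supplier=S2: 8 + 3 + 9 + 11 + 30 = 61.
P(Grade=D | Supplier=S2) = 11/61 = 0.1803.

0.1803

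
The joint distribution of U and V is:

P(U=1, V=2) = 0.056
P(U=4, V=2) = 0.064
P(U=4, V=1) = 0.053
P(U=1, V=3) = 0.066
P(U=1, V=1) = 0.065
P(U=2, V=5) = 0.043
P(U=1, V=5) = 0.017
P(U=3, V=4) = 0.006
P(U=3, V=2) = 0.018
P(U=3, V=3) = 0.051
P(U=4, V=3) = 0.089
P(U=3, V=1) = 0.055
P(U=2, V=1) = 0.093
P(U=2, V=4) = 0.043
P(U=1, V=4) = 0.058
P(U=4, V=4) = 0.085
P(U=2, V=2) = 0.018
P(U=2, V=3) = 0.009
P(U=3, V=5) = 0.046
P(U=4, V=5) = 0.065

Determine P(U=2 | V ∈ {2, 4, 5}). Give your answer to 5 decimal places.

P(V=2) = 0.056 + 0.018 + 0.018 + 0.064 = 0.156.
P(V=4) = 0.058 + 0.043 + 0.006 + 0.085 = 0.192.
P(V=5) = 0.017 + 0.043 + 0.046 + 0.065 = 0.171.
P(V ∈ {2, 4, 5}) = 0.156 + 0.192 + 0.171 = 0.519; P(U=2, V ∈ {2, 4, 5}) = 0.018 + 0.043 + 0.043 = 0.104.
P(U=2 | V ∈ {2, 4, 5}) = 0.104/0.519 = 0.20039.

0.20039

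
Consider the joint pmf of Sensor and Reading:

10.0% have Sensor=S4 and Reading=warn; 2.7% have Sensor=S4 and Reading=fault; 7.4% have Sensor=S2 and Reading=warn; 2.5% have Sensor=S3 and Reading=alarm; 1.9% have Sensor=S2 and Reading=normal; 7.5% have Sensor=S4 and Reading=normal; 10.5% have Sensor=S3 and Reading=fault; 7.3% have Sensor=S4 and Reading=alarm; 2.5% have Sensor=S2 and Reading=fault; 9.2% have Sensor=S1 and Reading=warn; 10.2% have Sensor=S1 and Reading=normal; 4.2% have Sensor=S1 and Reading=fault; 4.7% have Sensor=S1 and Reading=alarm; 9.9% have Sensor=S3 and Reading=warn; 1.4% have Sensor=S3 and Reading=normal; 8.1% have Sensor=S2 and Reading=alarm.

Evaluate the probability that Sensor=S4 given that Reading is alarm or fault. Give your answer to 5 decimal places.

0.23529

P(Reading=alarm) = 0.047 + 0.081 + 0.025 + 0.073 = 0.226.
P(Reading=fault) = 0.042 + 0.025 + 0.105 + 0.027 = 0.199.
P(Reading ∈ {alarm, fault}) = 0.226 + 0.199 = 0.425; P(Sensor=S4, Reading ∈ {alarm, fault}) = 0.073 + 0.027 = 0.100.
P(Sensor=S4 | Reading ∈ {alarm, fault}) = 0.100/0.425 = 0.23529.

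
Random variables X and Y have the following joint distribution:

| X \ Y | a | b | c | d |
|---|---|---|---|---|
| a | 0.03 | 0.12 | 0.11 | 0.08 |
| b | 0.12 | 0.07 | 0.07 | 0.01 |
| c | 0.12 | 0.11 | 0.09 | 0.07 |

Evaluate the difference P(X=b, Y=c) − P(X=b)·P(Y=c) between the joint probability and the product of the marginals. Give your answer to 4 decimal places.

-0.0029

P(X=b) = 0.12 + 0.07 + 0.07 + 0.01 = 0.27.
P(Y=c) = 0.11 + 0.07 + 0.09 = 0.27.
P(X=b, Y=c) − P(X=b)P(Y=c) = 0.07 − 0.27×0.27 = -0.0029.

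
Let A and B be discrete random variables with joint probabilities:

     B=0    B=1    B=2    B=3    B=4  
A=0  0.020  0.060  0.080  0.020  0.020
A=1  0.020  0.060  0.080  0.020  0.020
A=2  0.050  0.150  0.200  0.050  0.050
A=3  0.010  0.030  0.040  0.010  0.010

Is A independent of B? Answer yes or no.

yes

Every cell satisfies P(A,B) = P(A)·P(B). For instance P(A=0) = 0.200, P(B=3) = 0.100, and 0.200×0.100 = 0.020 matches the joint entry. So A and B are independent.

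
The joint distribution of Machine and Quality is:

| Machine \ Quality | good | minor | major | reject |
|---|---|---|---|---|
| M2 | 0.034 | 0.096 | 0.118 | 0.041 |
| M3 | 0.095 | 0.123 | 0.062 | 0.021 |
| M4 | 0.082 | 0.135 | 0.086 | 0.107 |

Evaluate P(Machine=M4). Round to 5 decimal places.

P(Machine=M4) = 0.082 + 0.135 + 0.086 + 0.107 = 0.410.

0.41000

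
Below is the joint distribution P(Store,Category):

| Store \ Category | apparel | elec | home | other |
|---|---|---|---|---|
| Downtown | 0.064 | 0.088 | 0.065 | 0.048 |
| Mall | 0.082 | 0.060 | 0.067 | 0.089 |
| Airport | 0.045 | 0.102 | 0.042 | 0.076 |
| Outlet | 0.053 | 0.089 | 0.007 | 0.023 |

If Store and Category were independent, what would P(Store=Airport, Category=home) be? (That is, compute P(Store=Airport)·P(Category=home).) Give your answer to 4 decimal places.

P(Store=Airport) = 0.045 + 0.102 + 0.042 + 0.076 = 0.265.
P(Category=home) = 0.065 + 0.067 + 0.042 + 0.007 = 0.181.
Product: 0.265 × 0.181 = 0.0480.

0.0480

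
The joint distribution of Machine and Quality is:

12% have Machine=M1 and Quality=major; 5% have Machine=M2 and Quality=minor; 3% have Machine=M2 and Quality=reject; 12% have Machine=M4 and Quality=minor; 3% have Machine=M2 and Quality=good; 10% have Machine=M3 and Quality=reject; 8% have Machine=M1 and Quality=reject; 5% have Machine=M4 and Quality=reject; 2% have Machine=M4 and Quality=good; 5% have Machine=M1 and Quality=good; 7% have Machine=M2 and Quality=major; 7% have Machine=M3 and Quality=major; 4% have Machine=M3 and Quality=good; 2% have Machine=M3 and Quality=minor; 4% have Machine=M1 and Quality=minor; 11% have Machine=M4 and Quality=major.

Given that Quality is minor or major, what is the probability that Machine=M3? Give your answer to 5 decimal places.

0.15000

P(Quality=minor) = 0.04 + 0.05 + 0.02 + 0.12 = 0.23.
P(Quality=major) = 0.12 + 0.07 + 0.07 + 0.11 = 0.37.
P(Quality ∈ {minor, major}) = 0.23 + 0.37 = 0.60; P(Machine=M3, Quality ∈ {minor, major}) = 0.02 + 0.07 = 0.09.
P(Machine=M3 | Quality ∈ {minor, major}) = 0.09/0.60 = 0.15000.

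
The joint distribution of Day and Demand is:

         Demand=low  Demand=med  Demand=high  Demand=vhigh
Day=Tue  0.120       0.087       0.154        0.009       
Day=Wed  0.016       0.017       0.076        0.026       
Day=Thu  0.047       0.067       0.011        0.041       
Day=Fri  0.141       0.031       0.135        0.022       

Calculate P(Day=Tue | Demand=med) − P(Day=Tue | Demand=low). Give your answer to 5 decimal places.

P(Demand=med) = 0.087 + 0.017 + 0.067 + 0.031 = 0.202; P(Day=Tue | Demand=med) = 0.087/0.202 = 0.430693.
P(Demand=low) = 0.120 + 0.016 + 0.047 + 0.141 = 0.324; P(Day=Tue | Demand=low) = 0.120/0.324 = 0.370370.
Difference = 0.06032.

0.06032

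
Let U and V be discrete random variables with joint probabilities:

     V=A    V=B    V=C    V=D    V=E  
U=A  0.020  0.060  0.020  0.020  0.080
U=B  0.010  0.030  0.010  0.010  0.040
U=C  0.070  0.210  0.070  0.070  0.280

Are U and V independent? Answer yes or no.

yes

Every cell satisfies P(U,V) = P(U)·P(V). For instance P(U=C) = 0.700, P(V=B) = 0.300, and 0.700×0.300 = 0.210 matches the joint entry. So U and V are independent.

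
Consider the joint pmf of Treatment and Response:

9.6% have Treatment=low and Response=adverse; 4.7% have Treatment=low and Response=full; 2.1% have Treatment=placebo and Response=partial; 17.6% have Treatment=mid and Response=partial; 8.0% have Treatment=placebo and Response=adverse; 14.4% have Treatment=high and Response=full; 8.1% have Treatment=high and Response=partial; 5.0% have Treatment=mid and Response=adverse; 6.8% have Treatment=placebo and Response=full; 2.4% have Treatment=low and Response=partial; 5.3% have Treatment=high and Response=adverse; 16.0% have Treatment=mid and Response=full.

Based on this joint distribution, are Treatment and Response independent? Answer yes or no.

no

P(Treatment=mid) = 0.386 and P(Response=partial) = 0.302, so their product is 0.11657, but P(Treatment=mid, Response=partial) = 0.176. Since these differ, Treatment and Response are not independent.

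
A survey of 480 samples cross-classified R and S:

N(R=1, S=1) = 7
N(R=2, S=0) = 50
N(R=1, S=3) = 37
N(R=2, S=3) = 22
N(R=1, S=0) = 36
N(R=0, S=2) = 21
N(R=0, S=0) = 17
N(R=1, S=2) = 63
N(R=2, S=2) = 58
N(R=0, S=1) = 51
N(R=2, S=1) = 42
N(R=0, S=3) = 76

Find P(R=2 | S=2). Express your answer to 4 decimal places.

Total with S=2: 21 + 63 + 58 = 142.
P(R=2 | S=2) = 58/142 = 0.4085.

0.4085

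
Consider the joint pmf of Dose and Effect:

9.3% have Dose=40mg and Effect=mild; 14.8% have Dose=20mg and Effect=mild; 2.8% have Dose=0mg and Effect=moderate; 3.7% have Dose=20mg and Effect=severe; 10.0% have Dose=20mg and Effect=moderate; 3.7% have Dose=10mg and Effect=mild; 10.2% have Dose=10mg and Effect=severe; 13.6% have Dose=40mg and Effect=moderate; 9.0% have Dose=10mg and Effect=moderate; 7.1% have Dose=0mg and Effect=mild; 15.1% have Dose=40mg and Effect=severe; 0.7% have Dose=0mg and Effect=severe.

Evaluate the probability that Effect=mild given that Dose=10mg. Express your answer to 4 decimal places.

0.1616

P(Dose=10mg) = 0.037 + 0.090 + 0.102 = 0.229.
P(Effect=mild | Dose=10mg) = 0.037/0.229 = 0.1616.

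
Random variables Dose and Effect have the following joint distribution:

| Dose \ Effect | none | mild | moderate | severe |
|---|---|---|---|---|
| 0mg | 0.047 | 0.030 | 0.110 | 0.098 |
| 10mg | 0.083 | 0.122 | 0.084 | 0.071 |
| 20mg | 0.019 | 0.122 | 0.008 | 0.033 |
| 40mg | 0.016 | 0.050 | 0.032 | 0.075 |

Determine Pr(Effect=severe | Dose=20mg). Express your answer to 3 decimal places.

P(Dose=20mg) = 0.019 + 0.122 + 0.008 + 0.033 = 0.182.
P(Effect=severe | Dose=20mg) = 0.033/0.182 = 0.181.

0.181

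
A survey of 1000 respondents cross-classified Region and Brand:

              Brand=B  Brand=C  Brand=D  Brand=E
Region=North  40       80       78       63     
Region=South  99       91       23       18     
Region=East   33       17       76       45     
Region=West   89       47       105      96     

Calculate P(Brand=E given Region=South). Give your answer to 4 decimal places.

0.0779

Total with Region=South: 99 + 91 + 23 + 18 = 231.
P(Brand=E | Region=South) = 18/231 = 0.0779.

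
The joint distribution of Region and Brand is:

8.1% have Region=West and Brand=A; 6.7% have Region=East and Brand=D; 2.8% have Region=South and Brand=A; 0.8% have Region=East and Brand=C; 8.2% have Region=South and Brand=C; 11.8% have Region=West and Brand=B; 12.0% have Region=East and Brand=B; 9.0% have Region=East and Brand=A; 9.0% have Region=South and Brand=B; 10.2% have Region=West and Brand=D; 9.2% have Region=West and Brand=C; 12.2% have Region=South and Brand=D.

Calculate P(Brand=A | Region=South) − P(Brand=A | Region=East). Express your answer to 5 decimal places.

P(Region=South) = 0.028 + 0.090 + 0.082 + 0.122 = 0.322; P(Brand=A | Region=South) = 0.028/0.322 = 0.086957.
P(Region=East) = 0.090 + 0.120 + 0.008 + 0.067 = 0.285; P(Brand=A | Region=East) = 0.090/0.285 = 0.315789.
Difference = -0.22883.

-0.22883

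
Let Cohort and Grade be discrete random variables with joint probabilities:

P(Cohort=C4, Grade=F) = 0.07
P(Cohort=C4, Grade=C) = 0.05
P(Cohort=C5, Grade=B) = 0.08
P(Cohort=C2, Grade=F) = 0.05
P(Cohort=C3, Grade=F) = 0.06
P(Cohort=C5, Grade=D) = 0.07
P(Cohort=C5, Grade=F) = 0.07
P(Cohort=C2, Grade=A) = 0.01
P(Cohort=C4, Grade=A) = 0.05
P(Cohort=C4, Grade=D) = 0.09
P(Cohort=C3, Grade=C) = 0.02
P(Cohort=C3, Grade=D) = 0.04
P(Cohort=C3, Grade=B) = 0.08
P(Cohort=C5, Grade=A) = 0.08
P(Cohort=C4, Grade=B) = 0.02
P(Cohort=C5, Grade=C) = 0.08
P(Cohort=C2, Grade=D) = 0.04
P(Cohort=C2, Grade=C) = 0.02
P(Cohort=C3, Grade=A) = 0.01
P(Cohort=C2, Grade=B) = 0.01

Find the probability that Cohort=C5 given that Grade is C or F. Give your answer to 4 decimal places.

P(Grade=C) = 0.02 + 0.02 + 0.05 + 0.08 = 0.17.
P(Grade=F) = 0.05 + 0.06 + 0.07 + 0.07 = 0.25.
P(Grade ∈ {C, F}) = 0.17 + 0.25 = 0.42; P(Cohort=C5, Grade ∈ {C, F}) = 0.08 + 0.07 = 0.15.
P(Cohort=C5 | Grade ∈ {C, F}) = 0.15/0.42 = 0.3571.

0.3571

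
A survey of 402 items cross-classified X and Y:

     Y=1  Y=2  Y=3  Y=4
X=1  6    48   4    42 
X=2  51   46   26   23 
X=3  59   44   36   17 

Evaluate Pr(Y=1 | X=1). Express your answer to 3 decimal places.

0.060

Total with X=1: 6 + 48 + 4 + 42 = 100.
P(Y=1 | X=1) = 6/100 = 0.060.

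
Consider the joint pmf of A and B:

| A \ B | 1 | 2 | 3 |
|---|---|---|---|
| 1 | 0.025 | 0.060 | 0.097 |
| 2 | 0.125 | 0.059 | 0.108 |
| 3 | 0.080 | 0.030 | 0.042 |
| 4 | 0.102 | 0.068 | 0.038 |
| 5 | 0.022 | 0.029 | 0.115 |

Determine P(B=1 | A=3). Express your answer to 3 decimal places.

0.526

P(A=3) = 0.080 + 0.030 + 0.042 = 0.152.
P(B=1 | A=3) = 0.080/0.152 = 0.526.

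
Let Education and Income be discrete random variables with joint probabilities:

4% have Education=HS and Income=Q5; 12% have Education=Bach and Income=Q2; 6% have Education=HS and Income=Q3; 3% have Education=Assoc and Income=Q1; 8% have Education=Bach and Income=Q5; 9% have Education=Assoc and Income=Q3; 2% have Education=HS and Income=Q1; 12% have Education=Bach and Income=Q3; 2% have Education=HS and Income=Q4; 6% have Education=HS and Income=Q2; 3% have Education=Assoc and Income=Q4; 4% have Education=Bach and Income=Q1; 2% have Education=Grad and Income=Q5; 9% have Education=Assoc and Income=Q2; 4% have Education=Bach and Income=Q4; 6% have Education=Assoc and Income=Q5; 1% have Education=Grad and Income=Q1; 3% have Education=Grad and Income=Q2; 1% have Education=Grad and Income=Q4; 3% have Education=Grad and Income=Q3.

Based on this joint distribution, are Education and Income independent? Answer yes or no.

yes

Every cell satisfies P(Education,Income) = P(Education)·P(Income). For instance P(Education=Grad) = 0.10, P(Income=Q4) = 0.10, and 0.10×0.10 = 0.01 matches the joint entry. So Education and Income are independent.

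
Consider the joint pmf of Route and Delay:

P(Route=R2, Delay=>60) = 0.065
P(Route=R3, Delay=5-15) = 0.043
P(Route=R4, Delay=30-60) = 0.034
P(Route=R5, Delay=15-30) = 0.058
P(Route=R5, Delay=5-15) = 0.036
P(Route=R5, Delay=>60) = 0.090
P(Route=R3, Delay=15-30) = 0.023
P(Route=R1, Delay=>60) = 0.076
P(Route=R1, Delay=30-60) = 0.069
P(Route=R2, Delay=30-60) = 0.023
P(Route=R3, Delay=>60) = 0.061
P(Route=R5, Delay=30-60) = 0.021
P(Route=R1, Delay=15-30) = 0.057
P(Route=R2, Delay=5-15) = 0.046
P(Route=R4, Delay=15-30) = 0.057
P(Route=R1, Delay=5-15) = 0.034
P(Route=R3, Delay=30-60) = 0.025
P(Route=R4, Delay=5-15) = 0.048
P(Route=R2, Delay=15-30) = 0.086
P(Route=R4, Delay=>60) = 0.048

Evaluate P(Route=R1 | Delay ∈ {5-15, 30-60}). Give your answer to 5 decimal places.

0.27177

P(Delay=5-15) = 0.034 + 0.046 + 0.043 + 0.048 + 0.036 = 0.207.
P(Delay=30-60) = 0.069 + 0.023 + 0.025 + 0.034 + 0.021 = 0.172.
P(Delay ∈ {5-15, 30-60}) = 0.207 + 0.172 = 0.379; P(Route=R1, Delay ∈ {5-15, 30-60}) = 0.034 + 0.069 = 0.103.
P(Route=R1 | Delay ∈ {5-15, 30-60}) = 0.103/0.379 = 0.27177.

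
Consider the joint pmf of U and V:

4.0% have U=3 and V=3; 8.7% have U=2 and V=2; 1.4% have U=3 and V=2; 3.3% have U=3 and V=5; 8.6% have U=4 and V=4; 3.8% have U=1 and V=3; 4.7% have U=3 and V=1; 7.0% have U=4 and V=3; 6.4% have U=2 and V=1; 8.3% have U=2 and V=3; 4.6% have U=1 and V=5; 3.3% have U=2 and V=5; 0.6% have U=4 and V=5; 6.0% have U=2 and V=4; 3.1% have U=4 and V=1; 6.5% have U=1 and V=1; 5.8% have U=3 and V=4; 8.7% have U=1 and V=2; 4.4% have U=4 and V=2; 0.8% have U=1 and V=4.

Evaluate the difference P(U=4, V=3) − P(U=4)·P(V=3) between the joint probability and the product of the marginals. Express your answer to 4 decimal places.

0.0153

P(U=4) = 0.031 + 0.044 + 0.070 + 0.086 + 0.006 = 0.237.
P(V=3) = 0.038 + 0.083 + 0.040 + 0.070 = 0.231.
P(U=4, V=3) − P(U=4)P(V=3) = 0.070 − 0.237×0.231 = 0.0153.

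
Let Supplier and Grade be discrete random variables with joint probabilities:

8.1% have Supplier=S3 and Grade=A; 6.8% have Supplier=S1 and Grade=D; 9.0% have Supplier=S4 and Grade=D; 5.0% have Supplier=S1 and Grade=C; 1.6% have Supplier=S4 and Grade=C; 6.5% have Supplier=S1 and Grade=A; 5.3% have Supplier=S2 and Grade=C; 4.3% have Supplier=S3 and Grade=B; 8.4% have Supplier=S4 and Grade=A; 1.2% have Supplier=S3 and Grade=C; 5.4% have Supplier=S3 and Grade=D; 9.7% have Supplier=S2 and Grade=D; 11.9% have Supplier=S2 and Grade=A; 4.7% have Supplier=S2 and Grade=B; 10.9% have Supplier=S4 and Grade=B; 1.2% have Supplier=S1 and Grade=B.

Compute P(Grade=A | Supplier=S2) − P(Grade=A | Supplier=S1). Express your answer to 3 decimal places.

P(Supplier=S2) = 0.119 + 0.047 + 0.053 + 0.097 = 0.316; P(Grade=A | Supplier=S2) = 0.119/0.316 = 0.3766.
P(Supplier=S1) = 0.065 + 0.012 + 0.050 + 0.068 = 0.195; P(Grade=A | Supplier=S1) = 0.065/0.195 = 0.3333.
Difference = 0.043.

0.043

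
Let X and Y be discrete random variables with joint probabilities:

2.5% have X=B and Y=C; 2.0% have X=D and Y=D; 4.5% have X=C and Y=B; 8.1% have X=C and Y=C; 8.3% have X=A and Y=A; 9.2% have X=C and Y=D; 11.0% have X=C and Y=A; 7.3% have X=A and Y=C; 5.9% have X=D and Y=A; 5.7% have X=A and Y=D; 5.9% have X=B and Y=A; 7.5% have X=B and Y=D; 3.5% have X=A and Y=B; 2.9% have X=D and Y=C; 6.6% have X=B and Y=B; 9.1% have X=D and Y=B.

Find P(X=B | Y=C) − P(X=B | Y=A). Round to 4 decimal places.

-0.0695

P(Y=C) = 0.073 + 0.025 + 0.081 + 0.029 = 0.208; P(X=B | Y=C) = 0.025/0.208 = 0.12019.
P(Y=A) = 0.083 + 0.059 + 0.110 + 0.059 = 0.311; P(X=B | Y=A) = 0.059/0.311 = 0.18971.
Difference = -0.0695.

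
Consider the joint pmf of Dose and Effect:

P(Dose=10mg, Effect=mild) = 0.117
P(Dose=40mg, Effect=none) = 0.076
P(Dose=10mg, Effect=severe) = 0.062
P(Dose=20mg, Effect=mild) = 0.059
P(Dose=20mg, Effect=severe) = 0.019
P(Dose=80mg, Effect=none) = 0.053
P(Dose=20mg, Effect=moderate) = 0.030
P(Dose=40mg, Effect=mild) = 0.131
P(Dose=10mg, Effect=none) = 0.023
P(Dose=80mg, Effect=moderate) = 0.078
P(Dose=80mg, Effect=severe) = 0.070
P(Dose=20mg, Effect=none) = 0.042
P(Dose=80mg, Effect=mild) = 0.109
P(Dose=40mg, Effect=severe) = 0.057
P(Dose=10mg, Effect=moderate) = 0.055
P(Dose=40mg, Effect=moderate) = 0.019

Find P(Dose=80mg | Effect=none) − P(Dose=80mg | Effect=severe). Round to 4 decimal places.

-0.0633

P(Effect=none) = 0.023 + 0.042 + 0.076 + 0.053 = 0.194; P(Dose=80mg | Effect=none) = 0.053/0.194 = 0.27320.
P(Effect=severe) = 0.062 + 0.019 + 0.057 + 0.070 = 0.208; P(Dose=80mg | Effect=severe) = 0.070/0.208 = 0.33654.
Difference = -0.0633.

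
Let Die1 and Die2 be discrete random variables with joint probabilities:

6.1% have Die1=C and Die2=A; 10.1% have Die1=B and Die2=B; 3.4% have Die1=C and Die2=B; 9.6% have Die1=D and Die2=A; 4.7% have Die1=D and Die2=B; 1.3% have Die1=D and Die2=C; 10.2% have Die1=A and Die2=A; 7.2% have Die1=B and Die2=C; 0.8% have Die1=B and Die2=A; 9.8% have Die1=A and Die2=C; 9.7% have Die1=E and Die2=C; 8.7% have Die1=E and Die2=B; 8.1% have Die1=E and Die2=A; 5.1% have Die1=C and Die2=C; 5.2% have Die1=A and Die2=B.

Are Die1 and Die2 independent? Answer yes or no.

P(Die1=B) = 0.181 and P(Die2=A) = 0.348, so their product is 0.06299, but P(Die1=B, Die2=A) = 0.008. Since these differ, Die1 and Die2 are not independent.

no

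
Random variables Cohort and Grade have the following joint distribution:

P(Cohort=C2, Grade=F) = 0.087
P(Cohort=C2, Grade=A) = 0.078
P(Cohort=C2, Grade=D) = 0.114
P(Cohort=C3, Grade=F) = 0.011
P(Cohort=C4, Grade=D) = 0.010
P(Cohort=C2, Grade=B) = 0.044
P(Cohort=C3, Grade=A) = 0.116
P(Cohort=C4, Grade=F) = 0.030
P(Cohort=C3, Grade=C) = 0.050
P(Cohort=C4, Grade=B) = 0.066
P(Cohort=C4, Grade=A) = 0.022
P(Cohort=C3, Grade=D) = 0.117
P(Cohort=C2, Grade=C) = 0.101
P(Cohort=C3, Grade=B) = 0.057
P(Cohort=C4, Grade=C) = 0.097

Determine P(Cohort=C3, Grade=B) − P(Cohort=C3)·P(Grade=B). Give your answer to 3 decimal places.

-0.002

P(Cohort=C3) = 0.116 + 0.057 + 0.050 + 0.117 + 0.011 = 0.351.
P(Grade=B) = 0.044 + 0.057 + 0.066 = 0.167.
P(Cohort=C3, Grade=B) − P(Cohort=C3)P(Grade=B) = 0.057 − 0.351×0.167 = -0.002.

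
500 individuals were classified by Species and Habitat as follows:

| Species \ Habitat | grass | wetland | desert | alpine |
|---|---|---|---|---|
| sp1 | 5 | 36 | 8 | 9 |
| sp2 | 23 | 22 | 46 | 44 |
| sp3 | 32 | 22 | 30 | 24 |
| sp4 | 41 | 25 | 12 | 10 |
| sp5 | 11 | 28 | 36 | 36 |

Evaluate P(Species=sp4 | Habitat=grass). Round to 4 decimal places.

Total with Habitat=grass: 5 + 23 + 32 + 41 + 11 = 112.
P(Species=sp4 | Habitat=grass) = 41/112 = 0.3661.

0.3661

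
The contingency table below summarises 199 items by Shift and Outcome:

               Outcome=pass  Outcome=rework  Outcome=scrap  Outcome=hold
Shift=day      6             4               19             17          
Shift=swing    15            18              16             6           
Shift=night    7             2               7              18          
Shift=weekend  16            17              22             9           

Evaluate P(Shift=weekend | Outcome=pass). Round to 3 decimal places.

0.364

Total with Outcome=pass: 6 + 15 + 7 + 16 = 44.
P(Shift=weekend | Outcome=pass) = 16/44 = 0.364.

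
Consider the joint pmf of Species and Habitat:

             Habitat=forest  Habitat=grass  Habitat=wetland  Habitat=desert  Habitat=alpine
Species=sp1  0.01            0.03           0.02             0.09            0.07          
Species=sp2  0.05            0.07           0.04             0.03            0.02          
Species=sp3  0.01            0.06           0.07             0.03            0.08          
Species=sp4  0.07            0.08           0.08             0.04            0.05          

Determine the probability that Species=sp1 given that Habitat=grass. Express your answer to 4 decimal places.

P(Habitat=grass) = 0.03 + 0.07 + 0.06 + 0.08 = 0.24.
P(Species=sp1 | Habitat=grass) = 0.03/0.24 = 0.1250.

0.1250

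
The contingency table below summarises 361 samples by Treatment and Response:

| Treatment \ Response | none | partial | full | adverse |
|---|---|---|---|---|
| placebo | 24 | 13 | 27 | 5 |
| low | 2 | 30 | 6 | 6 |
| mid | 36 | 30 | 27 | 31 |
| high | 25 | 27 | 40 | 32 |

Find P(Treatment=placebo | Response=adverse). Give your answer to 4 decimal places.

Total with Response=adverse: 5 + 6 + 31 + 32 = 74.
P(Treatment=placebo | Response=adverse) = 5/74 = 0.0676.

0.0676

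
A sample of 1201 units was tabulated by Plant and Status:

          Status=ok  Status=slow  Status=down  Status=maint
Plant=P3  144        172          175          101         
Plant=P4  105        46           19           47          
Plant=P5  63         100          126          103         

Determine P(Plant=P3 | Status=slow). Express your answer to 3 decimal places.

Total with Status=slow: 172 + 46 + 100 = 318.
P(Plant=P3 | Status=slow) = 172/318 = 0.541.

0.541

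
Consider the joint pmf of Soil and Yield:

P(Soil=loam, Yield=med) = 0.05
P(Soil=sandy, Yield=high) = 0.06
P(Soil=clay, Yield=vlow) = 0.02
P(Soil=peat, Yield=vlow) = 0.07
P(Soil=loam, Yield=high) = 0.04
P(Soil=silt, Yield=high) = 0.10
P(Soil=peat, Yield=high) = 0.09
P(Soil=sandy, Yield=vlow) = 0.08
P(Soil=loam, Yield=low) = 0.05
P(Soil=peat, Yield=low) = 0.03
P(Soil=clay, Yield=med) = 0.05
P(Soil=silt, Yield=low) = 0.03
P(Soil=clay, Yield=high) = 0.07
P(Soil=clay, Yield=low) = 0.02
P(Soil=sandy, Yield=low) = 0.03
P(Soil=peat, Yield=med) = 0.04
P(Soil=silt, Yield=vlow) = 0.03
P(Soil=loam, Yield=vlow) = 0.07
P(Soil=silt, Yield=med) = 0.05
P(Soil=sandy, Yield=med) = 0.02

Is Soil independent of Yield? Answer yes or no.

no

P(Soil=loam) = 0.21 and P(Yield=high) = 0.36, so their product is 0.0756, but P(Soil=loam, Yield=high) = 0.04. Since these differ, Soil and Yield are not independent.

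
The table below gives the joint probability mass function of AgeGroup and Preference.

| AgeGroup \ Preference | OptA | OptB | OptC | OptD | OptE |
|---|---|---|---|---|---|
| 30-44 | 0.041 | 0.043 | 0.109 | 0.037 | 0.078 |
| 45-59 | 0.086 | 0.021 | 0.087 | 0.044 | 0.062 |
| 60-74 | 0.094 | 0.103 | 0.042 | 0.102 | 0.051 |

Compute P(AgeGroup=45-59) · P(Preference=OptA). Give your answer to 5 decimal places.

0.06630

P(AgeGroup=45-59) = 0.086 + 0.021 + 0.087 + 0.044 + 0.062 = 0.300.
P(Preference=OptA) = 0.041 + 0.086 + 0.094 = 0.221.
Product: 0.300 × 0.221 = 0.06630.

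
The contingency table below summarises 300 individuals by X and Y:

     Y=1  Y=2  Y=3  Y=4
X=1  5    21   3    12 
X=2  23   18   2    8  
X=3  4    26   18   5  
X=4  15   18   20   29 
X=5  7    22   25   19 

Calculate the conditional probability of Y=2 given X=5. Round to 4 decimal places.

Total with X=5: 7 + 22 + 25 + 19 = 73.
P(Y=2 | X=5) = 22/73 = 0.3014.

0.3014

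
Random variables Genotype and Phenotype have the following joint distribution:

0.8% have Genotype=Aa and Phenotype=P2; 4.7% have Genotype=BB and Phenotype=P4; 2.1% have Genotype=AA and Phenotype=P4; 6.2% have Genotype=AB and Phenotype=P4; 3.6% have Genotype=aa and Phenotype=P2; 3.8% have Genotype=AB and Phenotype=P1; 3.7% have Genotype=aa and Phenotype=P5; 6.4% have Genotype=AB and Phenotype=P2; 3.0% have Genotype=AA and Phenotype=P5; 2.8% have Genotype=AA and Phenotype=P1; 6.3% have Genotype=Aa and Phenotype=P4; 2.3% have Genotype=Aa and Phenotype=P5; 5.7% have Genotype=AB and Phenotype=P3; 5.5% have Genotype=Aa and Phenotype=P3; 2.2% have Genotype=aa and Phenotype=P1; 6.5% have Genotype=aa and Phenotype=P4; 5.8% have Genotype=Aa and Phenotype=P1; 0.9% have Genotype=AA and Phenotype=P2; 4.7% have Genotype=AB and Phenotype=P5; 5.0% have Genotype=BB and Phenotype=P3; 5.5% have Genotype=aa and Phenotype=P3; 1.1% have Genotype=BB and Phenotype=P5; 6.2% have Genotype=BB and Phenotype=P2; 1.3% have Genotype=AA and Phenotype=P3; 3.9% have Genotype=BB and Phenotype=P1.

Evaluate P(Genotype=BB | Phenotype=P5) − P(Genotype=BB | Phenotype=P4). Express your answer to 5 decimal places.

-0.10785

P(Phenotype=P5) = 0.030 + 0.023 + 0.037 + 0.047 + 0.011 = 0.148; P(Genotype=BB | Phenotype=P5) = 0.011/0.148 = 0.074324.
P(Phenotype=P4) = 0.021 + 0.063 + 0.065 + 0.062 + 0.047 = 0.258; P(Genotype=BB | Phenotype=P4) = 0.047/0.258 = 0.182171.
Difference = -0.10785.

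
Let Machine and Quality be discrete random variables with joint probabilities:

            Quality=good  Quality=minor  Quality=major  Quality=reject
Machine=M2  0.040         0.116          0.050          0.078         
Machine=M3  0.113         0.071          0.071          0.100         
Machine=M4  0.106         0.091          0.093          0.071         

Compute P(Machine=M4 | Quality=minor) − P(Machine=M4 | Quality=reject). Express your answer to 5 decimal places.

P(Quality=minor) = 0.116 + 0.071 + 0.091 = 0.278; P(Machine=M4 | Quality=minor) = 0.091/0.278 = 0.327338.
P(Quality=reject) = 0.078 + 0.100 + 0.071 = 0.249; P(Machine=M4 | Quality=reject) = 0.071/0.249 = 0.285141.
Difference = 0.04220.

0.04220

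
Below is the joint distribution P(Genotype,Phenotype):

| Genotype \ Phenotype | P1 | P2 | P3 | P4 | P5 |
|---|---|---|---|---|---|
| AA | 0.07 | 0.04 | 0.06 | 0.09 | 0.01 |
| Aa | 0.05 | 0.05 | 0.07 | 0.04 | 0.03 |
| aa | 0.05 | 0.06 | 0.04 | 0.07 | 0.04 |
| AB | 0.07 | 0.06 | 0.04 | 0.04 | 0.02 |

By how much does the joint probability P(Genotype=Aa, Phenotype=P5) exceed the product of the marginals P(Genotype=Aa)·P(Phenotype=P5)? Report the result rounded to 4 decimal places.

0.0060

P(Genotype=Aa) = 0.05 + 0.05 + 0.07 + 0.04 + 0.03 = 0.24.
P(Phenotype=P5) = 0.01 + 0.03 + 0.04 + 0.02 = 0.10.
P(Genotype=Aa, Phenotype=P5) − P(Genotype=Aa)P(Phenotype=P5) = 0.03 − 0.24×0.10 = 0.0060.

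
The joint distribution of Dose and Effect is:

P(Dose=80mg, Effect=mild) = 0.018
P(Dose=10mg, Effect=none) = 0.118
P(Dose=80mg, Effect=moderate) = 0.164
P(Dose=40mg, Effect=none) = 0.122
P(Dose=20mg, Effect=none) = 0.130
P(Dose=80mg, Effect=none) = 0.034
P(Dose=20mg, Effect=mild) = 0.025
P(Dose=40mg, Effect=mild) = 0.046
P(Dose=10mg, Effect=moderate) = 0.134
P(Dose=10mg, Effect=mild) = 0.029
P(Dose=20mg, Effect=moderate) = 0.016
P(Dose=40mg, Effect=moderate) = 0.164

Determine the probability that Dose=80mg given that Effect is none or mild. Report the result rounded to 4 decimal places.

0.0996

P(Effect=none) = 0.118 + 0.130 + 0.122 + 0.034 = 0.404.
P(Effect=mild) = 0.029 + 0.025 + 0.046 + 0.018 = 0.118.
P(Effect ∈ {none, mild}) = 0.404 + 0.118 = 0.522; P(Dose=80mg, Effect ∈ {none, mild}) = 0.034 + 0.018 = 0.052.
P(Dose=80mg | Effect ∈ {none, mild}) = 0.052/0.522 = 0.0996.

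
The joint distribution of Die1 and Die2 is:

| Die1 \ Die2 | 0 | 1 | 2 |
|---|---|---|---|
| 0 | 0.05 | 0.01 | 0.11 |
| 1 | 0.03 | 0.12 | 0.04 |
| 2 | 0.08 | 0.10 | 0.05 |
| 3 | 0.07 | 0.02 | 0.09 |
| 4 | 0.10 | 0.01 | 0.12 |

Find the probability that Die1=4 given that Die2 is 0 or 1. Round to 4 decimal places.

P(Die2=0) = 0.05 + 0.03 + 0.08 + 0.07 + 0.10 = 0.33.
P(Die2=1) = 0.01 + 0.12 + 0.10 + 0.02 + 0.01 = 0.26.
P(Die2 ∈ {0, 1}) = 0.33 + 0.26 = 0.59; P(Die1=4, Die2 ∈ {0, 1}) = 0.10 + 0.01 = 0.11.
P(Die1=4 | Die2 ∈ {0, 1}) = 0.11/0.59 = 0.1864.

0.1864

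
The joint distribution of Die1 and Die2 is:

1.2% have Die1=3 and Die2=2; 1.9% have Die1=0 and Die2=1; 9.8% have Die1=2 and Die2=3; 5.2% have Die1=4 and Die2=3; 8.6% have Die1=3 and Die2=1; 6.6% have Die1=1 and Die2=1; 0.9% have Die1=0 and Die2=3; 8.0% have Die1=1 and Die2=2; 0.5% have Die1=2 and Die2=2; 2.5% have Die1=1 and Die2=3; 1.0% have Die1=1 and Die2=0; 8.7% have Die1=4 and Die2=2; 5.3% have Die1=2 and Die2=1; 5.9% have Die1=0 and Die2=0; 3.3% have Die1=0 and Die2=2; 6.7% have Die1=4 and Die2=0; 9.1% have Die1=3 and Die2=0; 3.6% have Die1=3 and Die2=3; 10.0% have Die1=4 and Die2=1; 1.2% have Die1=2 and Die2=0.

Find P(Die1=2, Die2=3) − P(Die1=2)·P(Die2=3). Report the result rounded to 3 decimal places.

0.061

P(Die1=2) = 0.012 + 0.053 + 0.005 + 0.098 = 0.168.
P(Die2=3) = 0.009 + 0.025 + 0.098 + 0.036 + 0.052 = 0.220.
P(Die1=2, Die2=3) − P(Die1=2)P(Die2=3) = 0.098 − 0.168×0.220 = 0.061.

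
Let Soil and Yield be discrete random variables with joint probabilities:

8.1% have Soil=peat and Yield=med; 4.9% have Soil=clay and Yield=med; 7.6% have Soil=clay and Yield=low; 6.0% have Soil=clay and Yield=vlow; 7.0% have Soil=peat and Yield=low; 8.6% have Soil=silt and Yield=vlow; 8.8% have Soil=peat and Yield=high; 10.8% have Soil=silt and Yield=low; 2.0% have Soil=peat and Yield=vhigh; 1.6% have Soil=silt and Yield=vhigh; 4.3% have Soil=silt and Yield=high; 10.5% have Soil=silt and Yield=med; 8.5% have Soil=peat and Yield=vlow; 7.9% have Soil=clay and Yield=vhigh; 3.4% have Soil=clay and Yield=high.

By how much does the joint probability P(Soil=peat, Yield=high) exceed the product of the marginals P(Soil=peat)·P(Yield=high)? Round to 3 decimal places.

0.031

P(Soil=peat) = 0.085 + 0.070 + 0.081 + 0.088 + 0.020 = 0.344.
P(Yield=high) = 0.034 + 0.043 + 0.088 = 0.165.
P(Soil=peat, Yield=high) − P(Soil=peat)P(Yield=high) = 0.088 − 0.344×0.165 = 0.031.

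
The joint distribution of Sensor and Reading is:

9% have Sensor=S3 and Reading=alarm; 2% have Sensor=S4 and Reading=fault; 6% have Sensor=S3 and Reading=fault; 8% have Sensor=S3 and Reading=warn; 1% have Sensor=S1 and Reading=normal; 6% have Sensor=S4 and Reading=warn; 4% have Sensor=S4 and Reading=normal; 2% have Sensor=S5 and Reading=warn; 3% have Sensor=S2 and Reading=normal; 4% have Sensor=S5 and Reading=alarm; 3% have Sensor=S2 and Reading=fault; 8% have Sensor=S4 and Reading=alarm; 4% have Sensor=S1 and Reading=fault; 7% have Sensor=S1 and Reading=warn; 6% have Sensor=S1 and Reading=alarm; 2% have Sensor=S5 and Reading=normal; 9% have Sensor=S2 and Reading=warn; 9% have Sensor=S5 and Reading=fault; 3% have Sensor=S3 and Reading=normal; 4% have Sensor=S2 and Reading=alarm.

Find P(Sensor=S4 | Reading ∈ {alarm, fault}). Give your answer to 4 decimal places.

0.1818

P(Reading=alarm) = 0.06 + 0.04 + 0.09 + 0.08 + 0.04 = 0.31.
P(Reading=fault) = 0.04 + 0.03 + 0.06 + 0.02 + 0.09 = 0.24.
P(Reading ∈ {alarm, fault}) = 0.31 + 0.24 = 0.55; P(Sensor=S4, Reading ∈ {alarm, fault}) = 0.08 + 0.02 = 0.10.
P(Sensor=S4 | Reading ∈ {alarm, fault}) = 0.10/0.55 = 0.1818.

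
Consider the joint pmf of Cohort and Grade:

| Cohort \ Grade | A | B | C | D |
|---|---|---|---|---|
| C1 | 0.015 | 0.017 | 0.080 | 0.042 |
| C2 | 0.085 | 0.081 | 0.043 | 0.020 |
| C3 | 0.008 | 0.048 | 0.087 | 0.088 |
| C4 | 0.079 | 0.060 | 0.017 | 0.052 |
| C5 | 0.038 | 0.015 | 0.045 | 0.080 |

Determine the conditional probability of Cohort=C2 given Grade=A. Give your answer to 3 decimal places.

0.378

P(Grade=A) = 0.015 + 0.085 + 0.008 + 0.079 + 0.038 = 0.225.
P(Cohort=C2 | Grade=A) = 0.085/0.225 = 0.378.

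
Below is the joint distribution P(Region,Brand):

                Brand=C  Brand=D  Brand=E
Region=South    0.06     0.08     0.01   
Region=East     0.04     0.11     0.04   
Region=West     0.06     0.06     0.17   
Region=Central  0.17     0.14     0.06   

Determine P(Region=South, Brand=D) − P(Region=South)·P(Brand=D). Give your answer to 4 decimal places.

0.0215

P(Region=South) = 0.06 + 0.08 + 0.01 = 0.15.
P(Brand=D) = 0.08 + 0.11 + 0.06 + 0.14 = 0.39.
P(Region=South, Brand=D) − P(Region=South)P(Brand=D) = 0.08 − 0.15×0.39 = 0.0215.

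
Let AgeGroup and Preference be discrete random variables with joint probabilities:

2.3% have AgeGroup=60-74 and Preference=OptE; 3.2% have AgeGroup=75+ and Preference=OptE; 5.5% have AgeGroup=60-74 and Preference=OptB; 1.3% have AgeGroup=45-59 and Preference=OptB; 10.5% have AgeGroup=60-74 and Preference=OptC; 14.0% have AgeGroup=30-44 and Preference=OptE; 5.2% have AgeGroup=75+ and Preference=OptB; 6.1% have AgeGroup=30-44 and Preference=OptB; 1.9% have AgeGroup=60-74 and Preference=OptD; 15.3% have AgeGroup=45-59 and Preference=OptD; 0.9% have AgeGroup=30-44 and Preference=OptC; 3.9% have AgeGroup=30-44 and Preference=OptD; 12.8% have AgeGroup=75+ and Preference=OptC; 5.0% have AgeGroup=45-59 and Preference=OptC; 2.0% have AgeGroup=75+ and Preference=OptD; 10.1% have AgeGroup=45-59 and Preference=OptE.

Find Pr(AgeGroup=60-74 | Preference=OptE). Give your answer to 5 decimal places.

0.07770

P(Preference=OptE) = 0.140 + 0.101 + 0.023 + 0.032 = 0.296.
P(AgeGroup=60-74 | Preference=OptE) = 0.023/0.296 = 0.07770.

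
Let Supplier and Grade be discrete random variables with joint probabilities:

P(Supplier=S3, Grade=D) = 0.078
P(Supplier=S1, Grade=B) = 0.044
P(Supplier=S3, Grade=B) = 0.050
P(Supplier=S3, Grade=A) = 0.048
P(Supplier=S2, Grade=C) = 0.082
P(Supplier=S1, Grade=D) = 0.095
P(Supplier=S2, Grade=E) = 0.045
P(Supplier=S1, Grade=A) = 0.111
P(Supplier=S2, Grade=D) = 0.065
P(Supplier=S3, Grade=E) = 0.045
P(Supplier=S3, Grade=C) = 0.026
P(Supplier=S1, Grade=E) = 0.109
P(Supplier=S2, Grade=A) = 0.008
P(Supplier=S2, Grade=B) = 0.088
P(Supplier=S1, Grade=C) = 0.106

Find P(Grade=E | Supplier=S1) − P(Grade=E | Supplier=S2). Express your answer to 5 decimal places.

P(Supplier=S1) = 0.111 + 0.044 + 0.106 + 0.095 + 0.109 = 0.465; P(Grade=E | Supplier=S1) = 0.109/0.465 = 0.234409.
P(Supplier=S2) = 0.008 + 0.088 + 0.082 + 0.065 + 0.045 = 0.288; P(Grade=E | Supplier=S2) = 0.045/0.288 = 0.156250.
Difference = 0.07816.

0.07816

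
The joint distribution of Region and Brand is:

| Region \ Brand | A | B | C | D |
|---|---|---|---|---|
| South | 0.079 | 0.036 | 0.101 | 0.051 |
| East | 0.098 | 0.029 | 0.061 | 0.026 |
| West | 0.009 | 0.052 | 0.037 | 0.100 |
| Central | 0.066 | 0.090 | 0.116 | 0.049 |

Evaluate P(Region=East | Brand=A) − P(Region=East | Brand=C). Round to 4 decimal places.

0.1952

P(Brand=A) = 0.079 + 0.098 + 0.009 + 0.066 = 0.252; P(Region=East | Brand=A) = 0.098/0.252 = 0.38889.
P(Brand=C) = 0.101 + 0.061 + 0.037 + 0.116 = 0.315; P(Region=East | Brand=C) = 0.061/0.315 = 0.19365.
Difference = 0.1952.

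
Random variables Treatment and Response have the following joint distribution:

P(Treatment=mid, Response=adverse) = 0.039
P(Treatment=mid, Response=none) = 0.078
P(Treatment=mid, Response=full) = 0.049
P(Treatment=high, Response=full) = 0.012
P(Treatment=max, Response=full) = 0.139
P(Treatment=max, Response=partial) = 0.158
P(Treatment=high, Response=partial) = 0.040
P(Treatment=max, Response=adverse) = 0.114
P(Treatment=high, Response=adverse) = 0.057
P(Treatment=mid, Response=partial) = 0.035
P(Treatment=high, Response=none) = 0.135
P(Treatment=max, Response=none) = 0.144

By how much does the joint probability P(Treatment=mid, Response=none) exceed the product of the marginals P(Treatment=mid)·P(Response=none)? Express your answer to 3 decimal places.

P(Treatment=mid) = 0.078 + 0.035 + 0.049 + 0.039 = 0.201.
P(Response=none) = 0.078 + 0.135 + 0.144 = 0.357.
P(Treatment=mid, Response=none) − P(Treatment=mid)P(Response=none) = 0.078 − 0.201×0.357 = 0.006.

0.006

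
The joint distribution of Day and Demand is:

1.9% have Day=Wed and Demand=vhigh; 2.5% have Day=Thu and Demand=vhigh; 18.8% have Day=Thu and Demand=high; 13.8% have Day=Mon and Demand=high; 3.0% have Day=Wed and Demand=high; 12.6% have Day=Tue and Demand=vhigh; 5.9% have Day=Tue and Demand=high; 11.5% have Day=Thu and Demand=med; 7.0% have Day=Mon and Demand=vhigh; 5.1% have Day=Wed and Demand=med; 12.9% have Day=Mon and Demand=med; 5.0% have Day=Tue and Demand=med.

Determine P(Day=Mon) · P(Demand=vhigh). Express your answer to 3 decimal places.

0.081

P(Day=Mon) = 0.129 + 0.138 + 0.070 = 0.337.
P(Demand=vhigh) = 0.070 + 0.126 + 0.019 + 0.025 = 0.240.
Product: 0.337 × 0.240 = 0.081.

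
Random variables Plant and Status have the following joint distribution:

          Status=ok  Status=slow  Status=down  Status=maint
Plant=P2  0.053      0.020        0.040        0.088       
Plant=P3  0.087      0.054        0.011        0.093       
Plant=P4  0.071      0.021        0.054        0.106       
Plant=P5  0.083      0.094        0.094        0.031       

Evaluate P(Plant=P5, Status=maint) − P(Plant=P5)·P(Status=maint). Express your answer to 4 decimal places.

P(Plant=P5) = 0.083 + 0.094 + 0.094 + 0.031 = 0.302.
P(Status=maint) = 0.088 + 0.093 + 0.106 + 0.031 = 0.318.
P(Plant=P5, Status=maint) − P(Plant=P5)P(Status=maint) = 0.031 − 0.302×0.318 = -0.0650.

-0.0650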